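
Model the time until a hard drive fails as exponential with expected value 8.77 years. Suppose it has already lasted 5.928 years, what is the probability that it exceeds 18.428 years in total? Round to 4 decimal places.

0.2404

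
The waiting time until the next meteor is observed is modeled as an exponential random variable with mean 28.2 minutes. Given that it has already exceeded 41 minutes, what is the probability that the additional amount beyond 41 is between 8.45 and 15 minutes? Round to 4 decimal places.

The rate is λ = 1/28.2 = 0.035461 per minute.
Memoryless: the residual past 41 is again Exp(λ).
P(8.45 < residual < 15) = e^(−λ·8.45) − e^(−λ·15) = 0.74108 − 0.58748 ≈ 0.1536.

0.1536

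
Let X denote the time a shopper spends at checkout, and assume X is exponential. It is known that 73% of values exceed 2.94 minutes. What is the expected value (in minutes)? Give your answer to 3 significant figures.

e^(−λ·2.94) = 0.73 ⇒ λ = −ln(0.73)/2.94 = 0.107044.
Mean = 1/λ = 9.34191 minutes.

9.34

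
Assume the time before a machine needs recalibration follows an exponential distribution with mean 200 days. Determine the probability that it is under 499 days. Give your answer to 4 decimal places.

The rate is λ = 1/200 = 0.005 per day.
P(X ≤ 499) = 1 − e^(−λ·499) = 1 − e^(−2.495) ≈ 0.9175.

0.9175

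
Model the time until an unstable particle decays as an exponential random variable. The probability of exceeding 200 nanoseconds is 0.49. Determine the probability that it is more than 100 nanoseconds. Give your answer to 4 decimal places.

0.7000

e^(−λ·200) = 0.49 ⇒ λ = −ln(0.49)/200 = 0.00356675.
P(X > 100) = e^(−0.00356675·100) = e^(−0.35667) ≈ 0.7000.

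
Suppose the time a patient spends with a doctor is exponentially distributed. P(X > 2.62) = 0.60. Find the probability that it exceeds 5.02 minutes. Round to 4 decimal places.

0.3758

e^(−λ·2.62) = 0.60 ⇒ λ = −ln(0.60)/2.62 = 0.194972.
P(X > 5.02) = e^(−0.194972·5.02) = e^(−0.97876) ≈ 0.3758.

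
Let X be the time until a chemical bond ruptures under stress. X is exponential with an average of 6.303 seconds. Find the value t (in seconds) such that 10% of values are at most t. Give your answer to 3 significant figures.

The rate is λ = 1/6.303 = 0.158655 per second.
Set 1 − e^(−λt) = 0.1, so t = −ln(0.9)/λ = 0.10536/0.158655 ≈ 0.664087 seconds.

0.664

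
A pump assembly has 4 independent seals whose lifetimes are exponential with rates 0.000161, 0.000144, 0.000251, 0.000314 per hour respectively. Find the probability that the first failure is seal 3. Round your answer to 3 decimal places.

The time to first failure is exponential with rate Σλ = 0.000161 + 0.000144 + 0.000251 + 0.000314 = 0.00087.
P(seal 3 first) = λ_3/Σλ = 0.000251/0.00087 ≈ 0.289.

0.289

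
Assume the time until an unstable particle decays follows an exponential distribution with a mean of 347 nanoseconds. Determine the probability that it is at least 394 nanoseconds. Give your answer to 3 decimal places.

0.321

The rate is λ = 1/347 = 0.00288184 per nanosecond.
P(X > 394) = e^(−λ·394) = e^(−1.1354) ≈ 0.321.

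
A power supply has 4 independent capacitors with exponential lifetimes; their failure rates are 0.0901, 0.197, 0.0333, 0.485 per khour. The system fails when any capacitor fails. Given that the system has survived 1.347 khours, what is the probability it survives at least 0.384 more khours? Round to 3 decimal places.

Time to first failure ~ Exp(Σλ) with Σλ = 0.8054.
By memorylessness, P(T > 1.347+0.384 | T > 1.347) = P(T > 0.384) = e^(−0.8054·0.384) ≈ 0.734.

0.734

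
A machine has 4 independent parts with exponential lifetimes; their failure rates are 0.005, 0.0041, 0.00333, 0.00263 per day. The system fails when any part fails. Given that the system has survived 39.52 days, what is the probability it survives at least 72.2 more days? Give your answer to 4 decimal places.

Time to first failure ~ Exp(Σλ) with Σλ = 0.01506.
By memorylessness, P(T > 39.52+72.2 | T > 39.52) = P(T > 72.2) = e^(−0.01506·72.2) ≈ 0.3371.

0.3371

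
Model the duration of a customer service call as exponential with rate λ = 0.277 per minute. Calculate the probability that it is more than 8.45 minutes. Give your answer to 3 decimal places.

P(X > 8.45) = e^(−λ·8.45) = e^(−2.3407) ≈ 0.096.

0.096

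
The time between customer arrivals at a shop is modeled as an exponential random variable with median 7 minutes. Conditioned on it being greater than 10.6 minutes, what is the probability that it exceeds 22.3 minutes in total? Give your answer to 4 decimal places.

For an exponential, median = ln(2)/λ, so λ = ln 2 / 7 = 0.099021 per minute.
P(X > s+t | X > s) = e^(−λ(s+t))/e^(−λs) = e^(−λt), independent of s = 10.6.
P(X > 11.7) = e^(−1.1585) ≈ 0.3139.

0.3139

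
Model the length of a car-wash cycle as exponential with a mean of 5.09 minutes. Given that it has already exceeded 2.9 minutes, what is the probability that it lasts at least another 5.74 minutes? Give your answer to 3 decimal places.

0.324

The rate is λ = 1/5.09 = 0.196464 per minute.
P(X > s+t | X > s) = e^(−λ(s+t))/e^(−λs) = e^(−λt), independent of s = 2.9.
P(X > 5.74) = e^(−1.1277) ≈ 0.324.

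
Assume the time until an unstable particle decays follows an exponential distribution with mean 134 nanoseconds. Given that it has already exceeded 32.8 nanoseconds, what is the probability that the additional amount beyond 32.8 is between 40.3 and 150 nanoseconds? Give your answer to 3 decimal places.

The rate is λ = 1/134 = 0.00746269 per nanosecond.
Memoryless: the residual past 32.8 is again Exp(λ).
P(40.3 < residual < 150) = e^(−λ·40.3) − e^(−λ·150) = 0.74027 − 0.32647 ≈ 0.414.

0.414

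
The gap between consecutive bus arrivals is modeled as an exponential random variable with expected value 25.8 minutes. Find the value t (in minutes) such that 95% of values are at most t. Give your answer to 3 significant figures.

77.3

The rate is λ = 1/25.8 = 0.0387597 per minute.
Set 1 − e^(−λt) = 0.95, so t = −ln(0.05)/λ = 2.9957/0.0387597 ≈ 77.2899 minutes.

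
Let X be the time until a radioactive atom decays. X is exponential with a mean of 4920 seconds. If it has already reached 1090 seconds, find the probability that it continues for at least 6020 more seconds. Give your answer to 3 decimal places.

0.294

The rate is λ = 1/4920 = 0.000203252 per second.
The exponential is memoryless, so the remaining time is again Exp(λ): the condition X > 1090 is irrelevant.
P(X > 6020) = e^(−1.2236) ≈ 0.294.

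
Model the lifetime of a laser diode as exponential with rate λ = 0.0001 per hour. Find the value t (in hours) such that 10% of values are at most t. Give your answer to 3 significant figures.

Set 1 − e^(−λt) = 0.1, so t = −ln(0.9)/λ = 0.10536/0.0001 ≈ 1053.61 hours.

1050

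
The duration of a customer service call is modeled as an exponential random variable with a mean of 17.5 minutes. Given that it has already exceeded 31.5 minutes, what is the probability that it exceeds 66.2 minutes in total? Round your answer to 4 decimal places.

0.1377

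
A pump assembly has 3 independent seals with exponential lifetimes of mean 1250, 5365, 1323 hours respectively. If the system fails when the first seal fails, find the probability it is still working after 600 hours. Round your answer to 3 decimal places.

0.352

The first failure time is exponential with rate Σλ_i = 1/1250 + 1/5365 + 1/1323 = 0.00174225 per hour.
P(min > 600) = e^(−0.00174225·600) = e^(−1.0454) ≈ 0.352.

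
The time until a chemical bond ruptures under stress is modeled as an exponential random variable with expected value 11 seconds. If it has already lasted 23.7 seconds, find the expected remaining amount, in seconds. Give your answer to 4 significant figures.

The rate is λ = 1/11 = 0.0909091 per second.
By memorylessness, the remaining amount past any threshold is again Exp(λ) with mean 1/λ = 11 seconds.

11.00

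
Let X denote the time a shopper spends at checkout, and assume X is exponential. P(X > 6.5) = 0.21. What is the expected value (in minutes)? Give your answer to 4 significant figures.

4.165

e^(−λ·6.5) = 0.21 ⇒ λ = −ln(0.21)/6.5 = 0.2401.
Mean = 1/λ = 4.16494 minutes.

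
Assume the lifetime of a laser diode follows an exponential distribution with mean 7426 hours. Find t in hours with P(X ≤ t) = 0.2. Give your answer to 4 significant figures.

1657

The rate is λ = 1/7426 = 0.000134662 per hour.
Set 1 − e^(−λt) = 0.2, so t = −ln(0.8)/λ = 0.22314/0.000134662 ≈ 1657.06 hours.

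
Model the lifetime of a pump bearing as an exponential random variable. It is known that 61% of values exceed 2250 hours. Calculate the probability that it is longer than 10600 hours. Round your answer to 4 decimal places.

0.0974

e^(−λ·2250) = 0.61 ⇒ λ = −ln(0.61)/2250 = 0.000219687.
P(X > 10600) = e^(−0.000219687·10600) = e^(−2.3287) ≈ 0.0974.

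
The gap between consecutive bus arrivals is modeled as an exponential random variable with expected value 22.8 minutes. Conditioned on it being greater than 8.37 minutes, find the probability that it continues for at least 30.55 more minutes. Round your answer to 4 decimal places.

0.2619

The rate is λ = 1/22.8 = 0.0438596 per minute.
P(X > s+t | X > s) = e^(−λ(s+t))/e^(−λs) = e^(−λt), independent of s = 8.37.
P(X > 30.55) = e^(−1.3399) ≈ 0.2619.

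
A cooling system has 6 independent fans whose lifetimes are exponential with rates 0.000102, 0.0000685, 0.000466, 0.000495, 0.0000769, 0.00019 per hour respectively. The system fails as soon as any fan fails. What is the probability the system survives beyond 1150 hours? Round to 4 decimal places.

0.2003

The time to first failure is exponential with rate Σλ = 0.000102 + 0.0000685 + 0.000466 + 0.000495 + 0.0000769 + 0.00019 = 0.0013984.
P(min > 1150) = e^(−0.0013984·1150) = e^(−1.6082) ≈ 0.2003.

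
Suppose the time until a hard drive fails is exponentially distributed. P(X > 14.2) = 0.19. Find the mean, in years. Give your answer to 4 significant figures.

8.550

e^(−λ·14.2) = 0.19 ⇒ λ = −ln(0.19)/14.2 = 0.116953.
Mean = 1/λ = 8.55045 years.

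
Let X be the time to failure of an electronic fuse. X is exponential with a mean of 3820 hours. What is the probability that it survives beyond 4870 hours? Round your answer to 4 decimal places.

0.2795

The rate is λ = 1/3820 = 0.00026178 per hour.
P(X > 4870) = e^(−λ·4870) = e^(−1.2749) ≈ 0.2795.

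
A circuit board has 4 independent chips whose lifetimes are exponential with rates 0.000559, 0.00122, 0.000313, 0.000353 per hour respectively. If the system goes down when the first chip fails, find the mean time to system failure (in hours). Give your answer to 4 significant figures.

409.0

The time to first failure is exponential with rate Σλ = 0.000559 + 0.00122 + 0.000313 + 0.000353 = 0.002445.
E[min] = 1/Σλ = 1/0.002445 = 408.998 hours.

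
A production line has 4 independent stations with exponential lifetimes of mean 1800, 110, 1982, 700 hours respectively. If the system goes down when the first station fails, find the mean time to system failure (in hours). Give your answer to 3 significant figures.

86.4

The first failure time is exponential with rate Σλ_i = 1/1800 + 1/110 + 1/1982 + 1/700 = 0.0115796 per hour.
E[min] = 1/Σλ = 1/0.0115796 = 86.3589 hours.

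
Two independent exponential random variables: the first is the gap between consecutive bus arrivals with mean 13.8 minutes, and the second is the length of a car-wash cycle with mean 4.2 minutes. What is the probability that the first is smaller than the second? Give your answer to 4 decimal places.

0.2333

λ_1 = 1/13.8 = 0.0724638, λ_2 = 1/4.2 = 0.238095.
For independent exponentials, P(the first < the second) = λ_1/(λ_1+λ_2) = 0.0724638/0.310559 ≈ 0.2333.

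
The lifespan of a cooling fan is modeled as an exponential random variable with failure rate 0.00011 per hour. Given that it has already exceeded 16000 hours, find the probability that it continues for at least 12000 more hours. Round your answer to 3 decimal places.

The exponential is memoryless, so the remaining time is again Exp(λ): the condition X > 16000 is irrelevant.
P(X > 12000) = e^(−1.32) ≈ 0.267.

0.267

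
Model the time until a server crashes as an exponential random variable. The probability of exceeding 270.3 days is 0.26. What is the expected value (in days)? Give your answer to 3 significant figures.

e^(−λ·270.3) = 0.26 ⇒ λ = −ln(0.26)/270.3 = 0.00498362.
Mean = 1/λ = 200.657 days.

201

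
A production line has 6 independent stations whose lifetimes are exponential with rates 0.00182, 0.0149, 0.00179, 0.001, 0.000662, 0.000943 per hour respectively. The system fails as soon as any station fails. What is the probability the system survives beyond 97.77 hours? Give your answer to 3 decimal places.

The time to first failure is exponential with rate Σλ = 0.00182 + 0.0149 + 0.00179 + 0.001 + 0.000662 + 0.000943 = 0.021115.
P(min > 97.77) = e^(−0.021115·97.77) = e^(−2.0644) ≈ 0.127.

0.127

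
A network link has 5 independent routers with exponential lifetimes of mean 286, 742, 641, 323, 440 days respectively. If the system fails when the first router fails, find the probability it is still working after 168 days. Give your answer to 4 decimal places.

The first failure time is exponential with rate Σλ_i = 1/286 + 1/742 + 1/641 + 1/323 + 1/440 = 0.011773 per day.
P(min > 168) = e^(−0.011773·168) = e^(−1.9779) ≈ 0.1384.

0.1384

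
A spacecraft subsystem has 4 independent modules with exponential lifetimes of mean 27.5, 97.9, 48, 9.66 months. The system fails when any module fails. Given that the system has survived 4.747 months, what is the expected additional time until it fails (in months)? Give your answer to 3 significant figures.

5.85

First-failure rate Σλ = 1/27.5 + 1/97.9 + 1/48 + 1/9.66 = 0.170931.
By memorylessness the expected residual is 1/Σλ = 5.85031 months, regardless of the 4.747 already elapsed.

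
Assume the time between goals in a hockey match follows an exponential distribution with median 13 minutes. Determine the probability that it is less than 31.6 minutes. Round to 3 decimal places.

0.815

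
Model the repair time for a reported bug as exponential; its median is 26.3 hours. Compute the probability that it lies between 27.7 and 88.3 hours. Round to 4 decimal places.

0.3843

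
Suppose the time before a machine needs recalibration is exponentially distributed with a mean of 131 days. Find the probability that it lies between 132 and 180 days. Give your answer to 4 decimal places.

0.1120

The rate is λ = 1/131 = 0.00763359 per day.
P(132 < X < 180) = e^(−λ·132) − e^(−λ·180) = 0.36508 − 0.25308 ≈ 0.1120.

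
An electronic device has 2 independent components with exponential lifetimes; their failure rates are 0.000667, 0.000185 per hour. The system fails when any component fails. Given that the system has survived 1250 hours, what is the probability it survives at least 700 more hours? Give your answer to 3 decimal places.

Time to first failure ~ Exp(Σλ) with Σλ = 0.000852.
By memorylessness, P(T > 1250+700 | T > 1250) = P(T > 700) = e^(−0.000852·700) ≈ 0.551.

0.551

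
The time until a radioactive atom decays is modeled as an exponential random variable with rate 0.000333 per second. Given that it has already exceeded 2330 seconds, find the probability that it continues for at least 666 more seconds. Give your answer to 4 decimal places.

0.8011

By the memoryless property, P(X > 2330+666 | X > 2330) = P(X > 666).
P(X > 666) = e^(−0.22178) ≈ 0.8011.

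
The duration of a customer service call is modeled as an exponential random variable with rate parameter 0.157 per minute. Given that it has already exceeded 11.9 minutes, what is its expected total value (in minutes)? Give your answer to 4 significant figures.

By memorylessness, E[X | X > 11.9] = 11.9 + 1/λ = 11.9 + 6.36943 = 18.2694 minutes.

18.27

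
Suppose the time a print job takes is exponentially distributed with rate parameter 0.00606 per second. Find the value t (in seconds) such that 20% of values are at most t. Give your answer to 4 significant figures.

36.82

Set 1 − e^(−λt) = 0.2, so t = −ln(0.8)/λ = 0.22314/0.00606 ≈ 36.8224 seconds.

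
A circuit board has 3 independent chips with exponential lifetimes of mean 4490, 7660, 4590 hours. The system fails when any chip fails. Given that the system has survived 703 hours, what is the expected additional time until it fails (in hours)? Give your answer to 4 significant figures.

1751

First-failure rate Σλ = 1/4490 + 1/7660 + 1/4590 = 0.00057113.
By memorylessness the expected residual is 1/Σλ = 1750.91 hours, regardless of the 703 already elapsed.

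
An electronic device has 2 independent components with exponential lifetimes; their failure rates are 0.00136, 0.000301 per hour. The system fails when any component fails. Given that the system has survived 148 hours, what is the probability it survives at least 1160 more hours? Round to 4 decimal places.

Time to first failure ~ Exp(Σλ) with Σλ = 0.001661.
By memorylessness, P(T > 148+1160 | T > 148) = P(T > 1160) = e^(−0.001661·1160) ≈ 0.1456.

0.1456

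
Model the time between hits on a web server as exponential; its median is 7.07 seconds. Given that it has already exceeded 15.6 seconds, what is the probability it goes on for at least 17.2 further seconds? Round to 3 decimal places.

0.185

For an exponential, median = ln(2)/λ, so λ = ln 2 / 7.07 = 0.0980406 per second.
P(X > s+t | X > s) = e^(−λ(s+t))/e^(−λs) = e^(−λt), independent of s = 15.6.
P(X > 17.2) = e^(−1.6863) ≈ 0.185.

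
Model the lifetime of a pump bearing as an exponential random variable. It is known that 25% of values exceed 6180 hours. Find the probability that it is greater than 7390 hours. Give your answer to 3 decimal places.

0.191

e^(−λ·6180) = 0.25 ⇒ λ = −ln(0.25)/6180 = 0.000224319.
P(X > 7390) = e^(−0.000224319·7390) = e^(−1.6577) ≈ 0.191.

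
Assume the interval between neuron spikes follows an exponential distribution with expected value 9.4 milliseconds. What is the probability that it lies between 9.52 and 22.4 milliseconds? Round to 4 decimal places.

The rate is λ = 1/9.4 = 0.106383 per millisecond.
P(9.52 < X < 22.4) = e^(−λ·9.52) − e^(−λ·22.4) = 0.36321 − 0.09228 ≈ 0.2709.

0.2709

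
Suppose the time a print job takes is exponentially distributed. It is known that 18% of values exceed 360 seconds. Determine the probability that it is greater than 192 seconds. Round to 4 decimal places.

0.4007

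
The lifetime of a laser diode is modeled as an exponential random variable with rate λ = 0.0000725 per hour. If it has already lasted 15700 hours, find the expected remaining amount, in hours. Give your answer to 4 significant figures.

By memorylessness, the remaining amount past any threshold is again Exp(λ) with mean 1/λ = 13793.1 hours.

13790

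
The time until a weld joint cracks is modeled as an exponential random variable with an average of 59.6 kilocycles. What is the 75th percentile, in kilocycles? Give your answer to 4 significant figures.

The rate is λ = 1/59.6 = 0.0167785 per kilocycle.
Set 1 − e^(−λt) = 0.75, so t = −ln(0.25)/λ = 1.3863/0.0167785 ≈ 82.6231 kilocycles.

82.62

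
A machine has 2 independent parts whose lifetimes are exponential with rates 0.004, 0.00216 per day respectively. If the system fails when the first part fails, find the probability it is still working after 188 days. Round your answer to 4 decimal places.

0.3141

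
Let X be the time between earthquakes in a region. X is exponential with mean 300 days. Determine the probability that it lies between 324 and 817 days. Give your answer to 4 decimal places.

0.2739

The rate is λ = 1/300 = 0.00333333 per day.
P(324 < X < 817) = e^(−λ·324) − e^(−λ·817) = 0.33960 − 0.06566 ≈ 0.2739.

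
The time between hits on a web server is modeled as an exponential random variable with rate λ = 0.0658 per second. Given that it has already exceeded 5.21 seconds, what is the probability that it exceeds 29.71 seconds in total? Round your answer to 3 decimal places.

By the memoryless property, P(X > 5.21+24.5 | X > 5.21) = P(X > 24.5).
P(X > 24.5) = e^(−1.6121) ≈ 0.199.

0.199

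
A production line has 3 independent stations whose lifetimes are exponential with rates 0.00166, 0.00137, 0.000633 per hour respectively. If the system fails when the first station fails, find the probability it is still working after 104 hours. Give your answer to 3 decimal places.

The time to first failure is exponential with rate Σλ = 0.00166 + 0.00137 + 0.000633 = 0.003663.
P(min > 104) = e^(−0.003663·104) = e^(−0.38095) ≈ 0.683.

0.683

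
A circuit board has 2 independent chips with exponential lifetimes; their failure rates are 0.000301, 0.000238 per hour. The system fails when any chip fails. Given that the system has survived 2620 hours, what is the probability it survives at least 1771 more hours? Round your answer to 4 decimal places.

0.3850

Time to first failure ~ Exp(Σλ) with Σλ = 0.000539.
By memorylessness, P(T > 2620+1771 | T > 2620) = P(T > 1771) = e^(−0.000539·1771) ≈ 0.3850.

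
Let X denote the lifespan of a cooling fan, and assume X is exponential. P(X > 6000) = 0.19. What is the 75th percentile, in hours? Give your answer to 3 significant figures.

e^(−λ·6000) = 0.19 ⇒ λ = −ln(0.19)/6000 = 0.000276789.
75th percentile: 1 − e^(−λt) = 0.75, t = −ln(0.25)/λ = 5008.5 hours.

5010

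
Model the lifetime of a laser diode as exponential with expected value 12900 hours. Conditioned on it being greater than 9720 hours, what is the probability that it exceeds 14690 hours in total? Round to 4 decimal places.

The rate is λ = 1/12900 = 0.0000775194 per hour.
P(X > s+t | X > s) = e^(−λ(s+t))/e^(−λs) = e^(−λt), independent of s = 9720.
P(X > 4970) = e^(−0.38527) ≈ 0.6803.

0.6803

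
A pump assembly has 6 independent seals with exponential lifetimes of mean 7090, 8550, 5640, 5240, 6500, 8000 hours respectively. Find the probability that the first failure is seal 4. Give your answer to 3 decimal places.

0.211

Rates: λ_i = 1/mean_i → 0.000141044, 0.000116959, 0.000177305, 0.00019084, 0.000153846, 0.000125; Σλ = 0.000904994.
P(seal 4 first) = λ_4/Σλ = 0.00019084/0.000904994 ≈ 0.211.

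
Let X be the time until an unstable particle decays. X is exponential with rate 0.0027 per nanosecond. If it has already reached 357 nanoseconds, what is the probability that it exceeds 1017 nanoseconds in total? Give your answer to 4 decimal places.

By the memoryless property, P(X > 357+660 | X > 357) = P(X > 660).
P(X > 660) = e^(−1.782) ≈ 0.1683.

0.1683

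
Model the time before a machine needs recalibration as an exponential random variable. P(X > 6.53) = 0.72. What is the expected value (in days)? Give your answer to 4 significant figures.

e^(−λ·6.53) = 0.72 ⇒ λ = −ln(0.72)/6.53 = 0.0503069.
Mean = 1/λ = 19.878 days.

19.88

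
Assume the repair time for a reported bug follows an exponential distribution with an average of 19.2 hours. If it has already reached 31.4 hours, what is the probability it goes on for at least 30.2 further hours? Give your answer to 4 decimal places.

0.2074

The rate is λ = 1/19.2 = 0.0520833 per hour.
P(X > s+t | X > s) = e^(−λ(s+t))/e^(−λs) = e^(−λt), independent of s = 31.4.
P(X > 30.2) = e^(−1.5729) ≈ 0.2074.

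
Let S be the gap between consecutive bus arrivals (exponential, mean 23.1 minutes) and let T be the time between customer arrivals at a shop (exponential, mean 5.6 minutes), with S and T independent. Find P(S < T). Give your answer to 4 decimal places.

0.1951

λ_1 = 1/23.1 = 0.04329, λ_2 = 1/5.6 = 0.178571.
For independent exponentials, P(S < T) = λ_1/(λ_1+λ_2) = 0.04329/0.221861 ≈ 0.1951.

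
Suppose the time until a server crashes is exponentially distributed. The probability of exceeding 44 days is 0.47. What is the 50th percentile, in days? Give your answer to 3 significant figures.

e^(−λ·44) = 0.47 ⇒ λ = −ln(0.47)/44 = 0.0171596.
50th percentile: 1 − e^(−λt) = 0.5, t = −ln(0.5)/λ = 40.3941 days.

40.4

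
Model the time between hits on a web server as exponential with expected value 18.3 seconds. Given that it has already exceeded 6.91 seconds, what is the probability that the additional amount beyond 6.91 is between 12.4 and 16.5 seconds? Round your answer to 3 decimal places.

The rate is λ = 1/18.3 = 0.0546448 per second.
Memoryless: the residual past 6.91 is again Exp(λ).
P(12.4 < residual < 16.5) = e^(−λ·12.4) − e^(−λ·16.5) = 0.50784 − 0.40590 ≈ 0.102.

0.102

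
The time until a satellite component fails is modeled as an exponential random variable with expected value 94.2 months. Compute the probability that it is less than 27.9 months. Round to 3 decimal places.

The rate is λ = 1/94.2 = 0.0106157 per month.
P(X ≤ 27.9) = 1 − e^(−λ·27.9) = 1 − e^(−0.29618) ≈ 0.256.

0.256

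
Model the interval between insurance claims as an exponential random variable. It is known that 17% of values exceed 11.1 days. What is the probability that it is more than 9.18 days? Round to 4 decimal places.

e^(−λ·11.1) = 0.17 ⇒ λ = −ln(0.17)/11.1 = 0.159636.
P(X > 9.18) = e^(−0.159636·9.18) = e^(−1.4655) ≈ 0.2310.

0.2310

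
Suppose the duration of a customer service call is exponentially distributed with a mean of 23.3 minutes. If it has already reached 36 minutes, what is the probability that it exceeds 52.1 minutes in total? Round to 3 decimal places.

The rate is λ = 1/23.3 = 0.0429185 per minute.
The exponential is memoryless, so the remaining time is again Exp(λ): the condition X > 36 is irrelevant.
P(X > 16.1) = e^(−0.69099) ≈ 0.501.

0.501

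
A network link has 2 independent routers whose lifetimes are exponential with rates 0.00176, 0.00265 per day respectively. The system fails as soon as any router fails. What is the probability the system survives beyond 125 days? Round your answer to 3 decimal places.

0.576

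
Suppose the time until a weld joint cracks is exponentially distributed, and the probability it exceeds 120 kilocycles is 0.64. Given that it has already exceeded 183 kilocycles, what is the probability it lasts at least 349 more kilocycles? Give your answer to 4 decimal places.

0.2731

From e^(−λ·120) = 0.64, λ = −ln(0.64)/120 = 0.00371906.
Memoryless: P(X > 183+349 | X > 183) = P(X > 349) = e^(−0.00371906·349) ≈ 0.2731.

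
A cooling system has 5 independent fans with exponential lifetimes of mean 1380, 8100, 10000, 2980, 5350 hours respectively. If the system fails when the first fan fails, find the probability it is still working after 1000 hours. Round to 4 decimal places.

0.2298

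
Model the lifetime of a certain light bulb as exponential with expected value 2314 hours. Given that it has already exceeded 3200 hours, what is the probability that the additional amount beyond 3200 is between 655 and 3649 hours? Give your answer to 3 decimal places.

0.547

The rate is λ = 1/2314 = 0.000432152 per hour.
Memoryless: the residual past 3200 is again Exp(λ).
P(655 < residual < 3649) = e^(−λ·655) − e^(−λ·3649) = 0.75347 − 0.20661 ≈ 0.547.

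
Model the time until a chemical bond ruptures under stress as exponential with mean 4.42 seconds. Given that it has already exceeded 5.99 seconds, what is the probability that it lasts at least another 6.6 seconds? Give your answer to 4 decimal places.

The rate is λ = 1/4.42 = 0.226244 per second.
By the memoryless property, P(X > 5.99+6.6 | X > 5.99) = P(X > 6.6).
P(X > 6.6) = e^(−1.4932) ≈ 0.2246.

0.2246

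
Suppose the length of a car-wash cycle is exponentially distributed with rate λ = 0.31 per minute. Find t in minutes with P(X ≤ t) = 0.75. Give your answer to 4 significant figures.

4.472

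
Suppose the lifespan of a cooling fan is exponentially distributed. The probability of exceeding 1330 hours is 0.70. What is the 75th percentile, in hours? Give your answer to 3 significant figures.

5170

e^(−λ·1330) = 0.70 ⇒ λ = −ln(0.70)/1330 = 0.000268177.
75th percentile: 1 − e^(−λt) = 0.75, t = −ln(0.25)/λ = 5169.33 hours.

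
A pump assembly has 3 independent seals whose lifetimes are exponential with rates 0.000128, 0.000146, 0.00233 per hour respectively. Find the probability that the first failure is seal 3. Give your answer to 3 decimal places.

The time to first failure is exponential with rate Σλ = 0.000128 + 0.000146 + 0.00233 = 0.002604.
P(seal 3 first) = λ_3/Σλ = 0.00233/0.002604 ≈ 0.895.

0.895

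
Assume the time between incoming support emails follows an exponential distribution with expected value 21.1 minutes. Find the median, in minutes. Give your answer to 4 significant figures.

14.63

The rate is λ = 1/21.1 = 0.0473934 per minute.
Set 1 − e^(−λt) = 0.5, so t = −ln(0.5)/λ = 0.69315/0.0473934 ≈ 14.6254 minutes.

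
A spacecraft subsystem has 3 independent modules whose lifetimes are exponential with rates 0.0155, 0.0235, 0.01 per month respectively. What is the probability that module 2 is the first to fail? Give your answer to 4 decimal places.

The time to first failure is exponential with rate Σλ = 0.0155 + 0.0235 + 0.01 = 0.049.
P(module 2 first) = λ_2/Σλ = 0.0235/0.049 ≈ 0.4796.

0.4796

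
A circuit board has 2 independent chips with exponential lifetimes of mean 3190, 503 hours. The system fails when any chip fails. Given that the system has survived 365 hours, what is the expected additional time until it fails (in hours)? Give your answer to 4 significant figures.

First-failure rate Σλ = 1/3190 + 1/503 = 0.00230155.
By memorylessness the expected residual is 1/Σλ = 434.49 hours, regardless of the 365 already elapsed.

434.5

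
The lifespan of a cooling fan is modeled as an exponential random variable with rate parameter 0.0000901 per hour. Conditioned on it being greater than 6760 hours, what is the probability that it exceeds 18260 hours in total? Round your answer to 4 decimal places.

0.3548

P(X > s+t | X > s) = e^(−λ(s+t))/e^(−λs) = e^(−λt), independent of s = 6760.
P(X > 11500) = e^(−1.0361) ≈ 0.3548.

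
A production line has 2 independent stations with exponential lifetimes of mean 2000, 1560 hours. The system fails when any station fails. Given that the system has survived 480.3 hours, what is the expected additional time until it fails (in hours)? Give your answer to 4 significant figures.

876.4

First-failure rate Σλ = 1/2000 + 1/1560 = 0.00114103.
By memorylessness the expected residual is 1/Σλ = 876.404 hours, regardless of the 480.3 already elapsed.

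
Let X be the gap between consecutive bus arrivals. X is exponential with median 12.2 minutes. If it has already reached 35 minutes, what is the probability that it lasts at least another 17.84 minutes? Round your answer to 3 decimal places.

0.363

For an exponential, median = ln(2)/λ, so λ = ln 2 / 12.2 = 0.0568153 per minute.
The exponential is memoryless, so the remaining time is again Exp(λ): the condition X > 35 is irrelevant.
P(X > 17.84) = e^(−1.0136) ≈ 0.363.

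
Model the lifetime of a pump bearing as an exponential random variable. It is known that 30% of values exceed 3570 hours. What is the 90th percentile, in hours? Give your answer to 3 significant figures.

6830

e^(−λ·3570) = 0.30 ⇒ λ = −ln(0.30)/3570 = 0.000337247.
90th percentile: 1 − e^(−λt) = 0.9, t = −ln(0.1)/λ = 6827.59 hours.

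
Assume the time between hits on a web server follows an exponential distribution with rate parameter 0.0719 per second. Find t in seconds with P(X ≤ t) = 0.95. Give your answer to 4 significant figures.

Set 1 − e^(−λt) = 0.95, so t = −ln(0.05)/λ = 2.9957/0.0719 ≈ 41.6653 seconds.

41.67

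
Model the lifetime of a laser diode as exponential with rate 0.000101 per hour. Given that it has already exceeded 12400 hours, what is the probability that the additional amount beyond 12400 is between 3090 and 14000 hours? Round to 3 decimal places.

0.489

Memoryless: the residual past 12400 is again Exp(λ).
P(3090 < residual < 14000) = e^(−λ·3090) − e^(−λ·14000) = 0.73192 − 0.24317 ≈ 0.489.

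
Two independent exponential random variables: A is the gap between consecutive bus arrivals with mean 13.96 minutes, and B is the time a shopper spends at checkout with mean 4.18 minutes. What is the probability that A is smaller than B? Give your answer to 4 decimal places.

0.2304

λ_1 = 1/13.96 = 0.0716332, λ_2 = 1/4.18 = 0.239234.
For independent exponentials, P(A < B) = λ_1/(λ_1+λ_2) = 0.0716332/0.310868 ≈ 0.2304.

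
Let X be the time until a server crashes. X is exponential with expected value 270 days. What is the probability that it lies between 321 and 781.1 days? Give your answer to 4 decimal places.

0.2491

The rate is λ = 1/270 = 0.0037037 per day.
P(321 < X < 781.1) = e^(−λ·321) − e^(−λ·781.1) = 0.30456 − 0.05541 ≈ 0.2491.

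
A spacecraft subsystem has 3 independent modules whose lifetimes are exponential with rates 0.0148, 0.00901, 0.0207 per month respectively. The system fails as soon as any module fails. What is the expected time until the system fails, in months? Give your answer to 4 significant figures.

22.47

The time to first failure is exponential with rate Σλ = 0.0148 + 0.00901 + 0.0207 = 0.04451.
E[min] = 1/Σλ = 1/0.04451 = 22.4669 months.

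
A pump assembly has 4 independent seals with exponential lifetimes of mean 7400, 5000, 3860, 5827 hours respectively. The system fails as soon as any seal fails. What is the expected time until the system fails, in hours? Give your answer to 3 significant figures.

The first failure time is exponential with rate Σλ_i = 1/7400 + 1/5000 + 1/3860 + 1/5827 = 0.000765817 per hour.
E[min] = 1/Σλ = 1/0.000765817 = 1305.79 hours.

1310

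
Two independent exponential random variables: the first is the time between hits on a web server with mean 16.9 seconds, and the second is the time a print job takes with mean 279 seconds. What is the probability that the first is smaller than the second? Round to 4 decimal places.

λ_1 = 1/16.9 = 0.0591716, λ_2 = 1/279 = 0.00358423.
For independent exponentials, P(the first < the second) = λ_1/(λ_1+λ_2) = 0.0591716/0.0627558 ≈ 0.9429.

0.9429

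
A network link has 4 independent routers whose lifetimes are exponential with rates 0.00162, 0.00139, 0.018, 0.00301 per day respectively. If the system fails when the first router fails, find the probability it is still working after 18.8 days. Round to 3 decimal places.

0.637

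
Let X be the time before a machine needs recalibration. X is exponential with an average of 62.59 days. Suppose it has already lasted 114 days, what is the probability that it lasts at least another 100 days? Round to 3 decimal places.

0.202

The rate is λ = 1/62.59 = 0.015977 per day.
P(X > s+t | X > s) = e^(−λ(s+t))/e^(−λs) = e^(−λt), independent of s = 114.
P(X > 100) = e^(−1.5977) ≈ 0.202.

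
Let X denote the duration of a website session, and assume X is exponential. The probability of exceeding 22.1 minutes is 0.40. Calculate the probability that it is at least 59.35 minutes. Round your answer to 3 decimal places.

0.085

e^(−λ·22.1) = 0.40 ⇒ λ = −ln(0.40)/22.1 = 0.0414611.
P(X > 59.35) = e^(−0.0414611·59.35) = e^(−2.4607) ≈ 0.085.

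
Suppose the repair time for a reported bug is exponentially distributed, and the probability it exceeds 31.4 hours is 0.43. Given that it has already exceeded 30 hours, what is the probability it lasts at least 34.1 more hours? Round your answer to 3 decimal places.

From e^(−λ·31.4) = 0.43, λ = −ln(0.43)/31.4 = 0.026878.
Memoryless: P(X > 30+34.1 | X > 30) = P(X > 34.1) = e^(−0.026878·34.1) ≈ 0.400.

0.400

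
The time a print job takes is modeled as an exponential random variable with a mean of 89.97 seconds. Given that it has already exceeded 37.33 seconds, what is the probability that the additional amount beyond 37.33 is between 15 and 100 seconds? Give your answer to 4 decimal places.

0.5174

The rate is λ = 1/89.97 = 0.0111148 per second.
Memoryless: the residual past 37.33 is again Exp(λ).
P(15 < residual < 100) = e^(−λ·15) − e^(−λ·100) = 0.84643 − 0.32907 ≈ 0.5174.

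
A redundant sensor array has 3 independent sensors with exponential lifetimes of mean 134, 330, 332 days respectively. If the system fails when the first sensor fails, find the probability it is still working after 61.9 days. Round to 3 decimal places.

The first failure time is exponential with rate Σλ_i = 1/134 + 1/330 + 1/332 = 0.013505 per day.
P(min > 61.9) = e^(−0.013505·61.9) = e^(−0.83596) ≈ 0.433.

0.433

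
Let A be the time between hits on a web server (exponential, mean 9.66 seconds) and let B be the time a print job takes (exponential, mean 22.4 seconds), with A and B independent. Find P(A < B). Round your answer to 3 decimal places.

0.699

λ_1 = 1/9.66 = 0.10352, λ_2 = 1/22.4 = 0.0446429.
For independent exponentials, P(A < B) = λ_1/(λ_1+λ_2) = 0.10352/0.148163 ≈ 0.699.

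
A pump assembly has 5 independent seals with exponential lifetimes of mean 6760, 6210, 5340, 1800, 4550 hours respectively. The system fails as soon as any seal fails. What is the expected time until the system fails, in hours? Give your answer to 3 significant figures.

786

The first failure time is exponential with rate Σλ_i = 1/6760 + 1/6210 + 1/5340 + 1/1800 + 1/4550 = 0.00127156 per hour.
E[min] = 1/Σλ = 1/0.00127156 = 786.435 hours.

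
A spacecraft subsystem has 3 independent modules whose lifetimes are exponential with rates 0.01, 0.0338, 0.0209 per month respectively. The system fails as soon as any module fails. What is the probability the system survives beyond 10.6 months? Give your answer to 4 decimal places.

0.5037

The time to first failure is exponential with rate Σλ = 0.01 + 0.0338 + 0.0209 = 0.0647.
P(min > 10.6) = e^(−0.0647·10.6) = e^(−0.68582) ≈ 0.5037.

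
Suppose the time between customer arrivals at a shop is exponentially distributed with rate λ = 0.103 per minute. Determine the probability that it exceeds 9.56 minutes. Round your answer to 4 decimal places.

0.3736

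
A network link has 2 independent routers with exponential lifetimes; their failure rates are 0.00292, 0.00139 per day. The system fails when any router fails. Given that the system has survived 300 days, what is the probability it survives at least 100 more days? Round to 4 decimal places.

0.6499

Time to first failure ~ Exp(Σλ) with Σλ = 0.00431.
By memorylessness, P(T > 300+100 | T > 300) = P(T > 100) = e^(−0.00431·100) ≈ 0.6499.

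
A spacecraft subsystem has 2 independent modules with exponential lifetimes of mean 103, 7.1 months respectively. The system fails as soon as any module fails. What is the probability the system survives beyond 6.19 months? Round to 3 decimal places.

0.394

The first failure time is exponential with rate Σλ_i = 1/103 + 1/7.1 = 0.150554 per month.
P(min > 6.19) = e^(−0.150554·6.19) = e^(−0.93193) ≈ 0.394.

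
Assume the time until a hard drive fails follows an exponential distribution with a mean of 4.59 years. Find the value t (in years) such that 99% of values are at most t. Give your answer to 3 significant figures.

The rate is λ = 1/4.59 = 0.217865 per year.
Set 1 − e^(−λt) = 0.99, so t = −ln(0.01)/λ = 4.6052/0.217865 ≈ 21.1377 years.

21.1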